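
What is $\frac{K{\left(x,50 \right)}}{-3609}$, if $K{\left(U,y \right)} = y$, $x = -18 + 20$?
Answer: $- \frac{50}{3609} \approx -0.013854$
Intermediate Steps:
$x = 2$
$\frac{K{\left(x,50 \right)}}{-3609} = \frac{50}{-3609} = 50 \left(- \frac{1}{3609}\right) = - \frac{50}{3609}$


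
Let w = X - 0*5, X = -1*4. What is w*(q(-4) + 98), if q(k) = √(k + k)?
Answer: -392 - 8*I*√2 ≈ -392.0 - 11.314*I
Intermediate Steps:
X = -4
w = -4 (w = -4 - 0*5 = -4 - 6*0 = -4 + 0 = -4)
q(k) = √2*√k (q(k) = √(2*k) = √2*√k)
w*(q(-4) + 98) = -4*(√2*√(-4) + 98) = -4*(√2*(2*I) + 98) = -4*(2*I*√2 + 98) = -4*(98 + 2*I*√2) = -392 - 8*I*√2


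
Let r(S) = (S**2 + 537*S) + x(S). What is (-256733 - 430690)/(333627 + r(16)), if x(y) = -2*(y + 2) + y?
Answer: -687423/342455 ≈ -2.0073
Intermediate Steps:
x(y) = -4 - y (x(y) = -2*(2 + y) + y = (-4 - 2*y) + y = -4 - y)
r(S) = -4 + S**2 + 536*S (r(S) = (S**2 + 537*S) + (-4 - S) = -4 + S**2 + 536*S)
(-256733 - 430690)/(333627 + r(16)) = (-256733 - 430690)/(333627 + (-4 + 16**2 + 536*16)) = -687423/(333627 + (-4 + 256 + 8576)) = -687423/(333627 + 8828) = -687423/342455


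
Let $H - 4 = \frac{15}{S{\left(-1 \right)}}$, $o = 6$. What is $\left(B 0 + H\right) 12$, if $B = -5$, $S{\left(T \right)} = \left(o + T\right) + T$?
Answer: $93$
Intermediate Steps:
$S{\left(T \right)} = 6 + 2 T$ ($S{\left(T \right)} = \left(6 + T\right) + T = 6 + 2 T$)
$H = \frac{31}{4}$ ($H = 4 + \frac{15}{6 + 2 \left(-1\right)} = 4 + \frac{15}{6 - 2} = 4 + \frac{15}{4} = \frac{31}{4} \approx 7.75$)
$\left(B 0 + H\right) 12 = \left(\left(-5\right) 0 + \frac{31}{4}\right) 12 = \left(0 + \frac{31}{4}\right) 12 = \frac{31}{4} \cdot 12 = 93$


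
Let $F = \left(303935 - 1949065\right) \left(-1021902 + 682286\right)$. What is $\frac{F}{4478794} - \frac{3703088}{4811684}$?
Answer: $\frac{336041408439512356}{2693817678637} \approx 1.2475 \cdot 10^{5}$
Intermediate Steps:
$F = 558712470080$ ($F = \left(-1645130\right) \left(-339616\right) = 558712470080$)
$\frac{F}{4478794} - \frac{3703088}{4811684} = \frac{558712470080}{4478794} - \frac{3703088}{4811684} = 558712470080 \cdot \frac{1}{4478794} - \frac{925772}{1202921} = \frac{279356235040}{2239397} - \frac{925772}{1202921} = \frac{336041408439512356}{2693817678637}$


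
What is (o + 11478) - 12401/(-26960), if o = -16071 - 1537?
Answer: -165252399/26960 ≈ -6129.5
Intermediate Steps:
o = -17608
(o + 11478) - 12401/(-26960) = (-17608 + 11478) - 12401/(-26960) = -6130 - 12401*(-1/26960) = -6130 + 12401/26960 = -165252399/26960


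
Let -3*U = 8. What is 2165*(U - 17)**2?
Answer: 7536365/9 ≈ 8.3737e+5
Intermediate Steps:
U = -8/3 (U = -1/3*8 = -8/3 ≈ -2.6667)
2165*(U - 17)**2 = 2165*(-8/3 - 17)**2 = 2165*(-59/3)**2 = 2165*(3481/9) = 7536365/9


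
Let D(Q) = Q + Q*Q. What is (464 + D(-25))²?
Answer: 1132096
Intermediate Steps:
D(Q) = Q + Q²
(464 + D(-25))² = (464 - 25*(1 - 25))² = (464 - 25*(-24))² = (464 + 600)² = 1064² = 1132096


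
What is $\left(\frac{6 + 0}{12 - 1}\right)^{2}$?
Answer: $\frac{36}{121} \approx 0.29752$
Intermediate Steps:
$\left(\frac{6 + 0}{12 - 1}\right)^{2} = \left(\frac{6}{11}\right)^{2} = \frac{36}{121}$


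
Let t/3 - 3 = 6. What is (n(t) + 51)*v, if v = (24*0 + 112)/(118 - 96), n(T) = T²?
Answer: 43680/11 ≈ 3970.9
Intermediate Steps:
t = 27 (t = 9 + 3*6 = 9 + 18 = 27)
v = 56/11 (v = (0 + 112)/22 = 112*(1/22) = 56/11 ≈ 5.0909)
(n(t) + 51)*v = (27² + 51)*(56/11) = (729 + 51)*(56/11) = 780*(56/11) = 43680/11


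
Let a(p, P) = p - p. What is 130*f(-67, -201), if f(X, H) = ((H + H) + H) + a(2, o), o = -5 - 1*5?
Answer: -78390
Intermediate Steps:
o = -10 (o = -5 - 5 = -10)
a(p, P) = 0
f(X, H) = 3*H (f(X, H) = ((H + H) + H) + 0 = (2*H + H) + 0 = 3*H + 0 = 3*H)
130*f(-67, -201) = 130*(3*(-201)) = 130*(-603) = -78390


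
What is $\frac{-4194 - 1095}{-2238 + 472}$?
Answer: $\frac{5289}{1766} \approx 2.9949$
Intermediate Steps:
$\frac{-4194 - 1095}{-2238 + 472} = \frac{-4194 - 1095}{-1766} = \left(-5289\right) \left(- \frac{1}{1766}\right) = \frac{5289}{1766}$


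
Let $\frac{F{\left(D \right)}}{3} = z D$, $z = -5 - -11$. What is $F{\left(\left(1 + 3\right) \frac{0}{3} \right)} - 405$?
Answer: $-405$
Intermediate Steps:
$z = 6$ ($z = -5 + 11 = 6$)
$F{\left(D \right)} = 18 D$ ($F{\left(D \right)} = 3 \cdot 6 D = 18 D$)
$F{\left(\left(1 + 3\right) \frac{0}{3} \right)} - 405 = 18 \left(1 + 3\right) \frac{0}{3} - 405 = 18 \cdot 4 \cdot 0 \cdot \frac{1}{3} - 405 = 18 \cdot 4 \cdot 0 - 405 = 18 \cdot 0 - 405 = 0 - 405 = -405$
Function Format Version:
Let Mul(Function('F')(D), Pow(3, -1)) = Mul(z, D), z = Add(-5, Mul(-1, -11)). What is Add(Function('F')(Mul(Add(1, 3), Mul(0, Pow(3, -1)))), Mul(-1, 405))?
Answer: -405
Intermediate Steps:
z = 6 (z = Add(-5, 11) = 6)
Function('F')(D) = Mul(18, D) (Function('F')(D) = Mul(3, Mul(6, D)) = Mul(18, D))
Add(Function('F')(Mul(Add(1, 3), Mul(0, Pow(3, -1)))), Mul(-1, 405)) = Add(Mul(18, Mul(Add(1, 3), Mul(0, Pow(3, -1)))), Mul(-1, 405)) = Add(Mul(18, Mul(4, Mul(0, Rational(1, 3)))), -405) = Add(Mul(18, Mul(4, 0)), -405) = Add(Mul(18, 0), -405) = Add(0, -405) = -405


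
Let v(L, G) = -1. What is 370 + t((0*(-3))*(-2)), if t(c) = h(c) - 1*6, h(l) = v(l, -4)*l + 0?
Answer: 364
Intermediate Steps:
h(l) = -l (h(l) = -l + 0 = -l)
t(c) = -6 - c (t(c) = -c - 1*6 = -c - 6 = -6 - c)
370 + t((0*(-3))*(-2)) = 370 + (-6 - 0*(-3)*(-2)) = 370 + (-6 - 0*(-2)) = 370 + (-6 - 1*0) = 370 + (-6 + 0) = 370 - 6 = 364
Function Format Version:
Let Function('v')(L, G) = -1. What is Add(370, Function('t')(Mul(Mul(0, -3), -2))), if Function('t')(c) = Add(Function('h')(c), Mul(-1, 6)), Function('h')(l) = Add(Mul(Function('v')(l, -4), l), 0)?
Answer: 364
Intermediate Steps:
Function('h')(l) = Mul(-1, l) (Function('h')(l) = Add(Mul(-1, l), 0) = Mul(-1, l))
Function('t')(c) = Add(-6, Mul(-1, c)) (Function('t')(c) = Add(Mul(-1, c), Mul(-1, 6)) = Add(Mul(-1, c), -6) = Add(-6, Mul(-1, c)))
Add(370, Function('t')(Mul(Mul(0, -3), -2))) = Add(370, Add(-6, Mul(-1, Mul(Mul(0, -3), -2)))) = Add(370, Add(-6, Mul(-1, Mul(0, -2)))) = Add(370, Add(-6, Mul(-1, 0))) = Add(370, Add(-6, 0)) = Add(370, -6) = 364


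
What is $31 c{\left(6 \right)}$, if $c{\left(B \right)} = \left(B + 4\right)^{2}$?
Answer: $3100$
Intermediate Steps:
$c{\left(B \right)} = \left(4 + B\right)^{2}$
$31 c{\left(6 \right)} = 31 \left(4 + 6\right)^{2} = 31 \cdot 10^{2} = 31 \cdot 100 = 3100$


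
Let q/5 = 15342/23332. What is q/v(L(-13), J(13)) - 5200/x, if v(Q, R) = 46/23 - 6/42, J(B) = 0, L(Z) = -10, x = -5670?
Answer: 231093155/85990086 ≈ 2.6874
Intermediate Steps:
q = 38355/11666 (q = 5*(15342/23332) = 5*(15342*(1/23332)) = 5*(7671/11666) = 38355/11666 ≈ 3.2878)
v(Q, R) = 13/7 (v(Q, R) = 46*(1/23) - 6*1/42 = 2 - 1/7 = 13/7)
q/v(L(-13), J(13)) - 5200/x = 38355/(11666*(13/7)) - 5200/(-5670) = (38355/11666)*(7/13) - 5200*(-1/5670) = 268485/151658 + 520/567 = 231093155/85990086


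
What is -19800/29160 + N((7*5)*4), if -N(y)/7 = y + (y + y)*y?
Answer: -22305835/81 ≈ -2.7538e+5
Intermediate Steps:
N(y) = -14*y² - 7*y (N(y) = -7*(y + (y + y)*y) = -7*(y + (2*y)*y) = -7*(y + 2*y²) = -14*y² - 7*y)
-19800/29160 + N((7*5)*4) = -19800/29160 - 7*(7*5)*4*(1 + 2*((7*5)*4)) = -19800*1/29160 - 7*35*4*(1 + 2*(35*4)) = -55/81 - 7*140*(1 + 2*140) = -55/81 - 7*140*(1 + 280) = -55/81 - 7*140*281 = -55/81 - 275380 = -22305835/81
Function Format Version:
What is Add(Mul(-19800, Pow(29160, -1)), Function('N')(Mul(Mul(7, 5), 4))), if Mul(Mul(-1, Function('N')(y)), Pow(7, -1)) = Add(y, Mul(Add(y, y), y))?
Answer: Rational(-22305835, 81) ≈ -2.7538e+5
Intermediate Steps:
Function('N')(y) = Add(Mul(-14, Pow(y, 2)), Mul(-7, y)) (Function('N')(y) = Mul(-7, Add(y, Mul(Add(y, y), y))) = Mul(-7, Add(y, Mul(Mul(2, y), y))) = Mul(-7, Add(y, Mul(2, Pow(y, 2)))) = Add(Mul(-14, Pow(y, 2)), Mul(-7, y)))
Add(Mul(-19800, Pow(29160, -1)), Function('N')(Mul(Mul(7, 5), 4))) = Add(Mul(-19800, Pow(29160, -1)), Mul(-7, Mul(Mul(7, 5), 4), Add(1, Mul(2, Mul(Mul(7, 5), 4))))) = Add(Mul(-19800, Rational(1, 29160)), Mul(-7, Mul(35, 4), Add(1, Mul(2, Mul(35, 4))))) = Add(Rational(-55, 81), Mul(-7, 140, Add(1, Mul(2, 140)))) = Add(Rational(-55, 81), Mul(-7, 140, Add(1, 280))) = Add(Rational(-55, 81), Mul(-7, 140, 281)) = Add(Rational(-55, 81), -275380) = Rational(-22305835, 81)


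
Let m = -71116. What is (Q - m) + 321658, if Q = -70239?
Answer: 322535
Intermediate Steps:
(Q - m) + 321658 = (-70239 - 1*(-71116)) + 321658 = (-70239 + 71116) + 321658 = 877 + 321658 = 322535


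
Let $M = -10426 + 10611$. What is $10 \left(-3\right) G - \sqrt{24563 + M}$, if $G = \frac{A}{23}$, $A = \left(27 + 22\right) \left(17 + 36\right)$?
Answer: $- \frac{77910}{23} - 2 \sqrt{6187} \approx -3544.7$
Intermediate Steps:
$M = 185$
$A = 2597$ ($A = 49 \cdot 53 = 2597$)
$G = \frac{2597}{23} \approx 112.91$
$10 \left(-3\right) G - \sqrt{24563 + M} = 10 \left(-3\right) \frac{2597}{23} - \sqrt{24563 + 185} = \left(-30\right) \frac{2597}{23} - \sqrt{24748} = - \frac{77910}{23} - 2 \sqrt{6187}$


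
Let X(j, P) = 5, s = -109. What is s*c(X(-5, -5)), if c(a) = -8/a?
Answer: 872/5 ≈ 174.40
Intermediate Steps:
s*c(X(-5, -5)) = -(-872)/5 = -109*(-8/5) = 872/5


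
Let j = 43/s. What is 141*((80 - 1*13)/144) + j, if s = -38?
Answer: 58799/912 ≈ 64.473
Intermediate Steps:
j = -43/38 (j = 43/(-38) = 43*(-1/38) = -43/38 ≈ -1.1316)
141*((80 - 1*13)/144) + j = 141*((80 - 1*13)/144) - 43/38 = 141*((80 - 13)*(1/144)) - 43/38 = 141*(67*(1/144)) - 43/38 = 141*(67/144) - 43/38 = 3149/48 - 43/38 = 58799/912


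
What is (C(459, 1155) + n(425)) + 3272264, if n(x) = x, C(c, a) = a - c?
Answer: 3273385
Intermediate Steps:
(C(459, 1155) + n(425)) + 3272264 = ((1155 - 1*459) + 425) + 3272264 = ((1155 - 459) + 425) + 3272264 = (696 + 425) + 3272264 = 1121 + 3272264 = 3273385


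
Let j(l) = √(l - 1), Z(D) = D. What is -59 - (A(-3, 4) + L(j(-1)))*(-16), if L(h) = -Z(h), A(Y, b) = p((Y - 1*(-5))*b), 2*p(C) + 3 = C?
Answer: -19 - 16*I*√2 ≈ -19.0 - 22.627*I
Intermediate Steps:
p(C) = -3/2 + C/2
A(Y, b) = -3/2 + b*(5 + Y)/2 (A(Y, b) = -3/2 + ((Y - 1*(-5))*b)/2 = -3/2 + ((Y + 5)*b)/2 = -3/2 + ((5 + Y)*b)/2 = -3/2 + (b*(5 + Y))/2 = -3/2 + b*(5 + Y)/2)
j(l) = √(-1 + l)
L(h) = -h
-59 - (A(-3, 4) + L(j(-1)))*(-16) = -59 - ((-3/2 + (½)*4*(5 - 3)) - √(-1 - 1))*(-16) = -59 - ((-3/2 + (½)*4*2) - √(-2))*(-16) = -59 - ((-3/2 + 4) - I*√2)*(-16) = -59 - (5/2 - I*√2)*(-16) = -59 - (-40 + 16*I*√2) = -59 + (40 - 16*I*√2) = -19 - 16*I*√2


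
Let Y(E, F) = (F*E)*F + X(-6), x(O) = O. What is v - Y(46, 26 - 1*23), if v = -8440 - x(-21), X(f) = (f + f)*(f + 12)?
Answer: -8761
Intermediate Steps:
X(f) = 2*f*(12 + f) (X(f) = (2*f)*(12 + f) = 2*f*(12 + f))
Y(E, F) = -72 + E*F² (Y(E, F) = (F*E)*F + 2*(-6)*(12 - 6) = (E*F)*F + 2*(-6)*6 = E*F² - 72 = -72 + E*F²)
v = -8419 (v = -8440 - 1*(-21) = -8440 + 21 = -8419)
v - Y(46, 26 - 1*23) = -8419 - (-72 + 46*(26 - 1*23)²) = -8419 - (-72 + 46*(26 - 23)²) = -8419 - (-72 + 46*3²) = -8419 - (-72 + 46*9) = -8419 - (-72 + 414) = -8419 - 1*342 = -8419 - 342 = -8761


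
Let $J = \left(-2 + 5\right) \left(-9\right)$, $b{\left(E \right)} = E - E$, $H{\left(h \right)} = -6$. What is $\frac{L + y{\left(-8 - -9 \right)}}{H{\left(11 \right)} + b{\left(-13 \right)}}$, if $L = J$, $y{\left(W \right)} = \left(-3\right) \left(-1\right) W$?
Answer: $4$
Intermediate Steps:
$y{\left(W \right)} = 3 W$
$b{\left(E \right)} = 0$
$J = -27$ ($J = 3 \left(-9\right) = -27$)
$L = -27$
$\frac{L + y{\left(-8 - -9 \right)}}{H{\left(11 \right)} + b{\left(-13 \right)}} = \frac{-27 + 3 \left(-8 - -9\right)}{-6 + 0} = \frac{-27 + 3 \left(-8 + 9\right)}{-6} = \left(-27 + 3 \cdot 1\right) \left(- \frac{1}{6}\right) = \left(-27 + 3\right) \left(- \frac{1}{6}\right) = \left(-24\right) \left(- \frac{1}{6}\right) = 4$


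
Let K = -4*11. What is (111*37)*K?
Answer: -180708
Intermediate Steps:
K = -44
(111*37)*K = (111*37)*(-44) = 4107*(-44) = -180708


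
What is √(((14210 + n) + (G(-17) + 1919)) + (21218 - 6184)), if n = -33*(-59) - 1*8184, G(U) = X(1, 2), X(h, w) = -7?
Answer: √24919 ≈ 157.86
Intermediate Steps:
G(U) = -7
n = -6237 (n = 1947 - 8184 = -6237)
√(((14210 + n) + (G(-17) + 1919)) + (21218 - 6184)) = √(((14210 - 6237) + (-7 + 1919)) + (21218 - 6184)) = √((7973 + 1912) + 15034) = √(9885 + 15034) = √24919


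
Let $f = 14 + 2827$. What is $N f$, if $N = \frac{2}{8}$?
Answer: $\frac{2841}{4} \approx 710.25$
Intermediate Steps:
$f = 2841$
$N = \frac{1}{4}$ ($N = 2 \cdot \frac{1}{8} = \frac{1}{4} \approx 0.25$)
$N f = \frac{1}{4} \cdot 2841 = \frac{2841}{4}$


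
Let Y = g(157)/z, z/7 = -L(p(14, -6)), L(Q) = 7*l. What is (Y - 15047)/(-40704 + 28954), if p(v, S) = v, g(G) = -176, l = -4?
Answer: 737347/575750 ≈ 1.2807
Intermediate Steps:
L(Q) = -28 (L(Q) = 7*(-4) = -28)
z = 196 (z = 7*(-1*(-28)) = 7*28 = 196)
Y = -44/49 (Y = -176/196 = -176*1/196 = -44/49 ≈ -0.89796)
(Y - 15047)/(-40704 + 28954) = (-44/49 - 15047)/(-40704 + 28954) = -737347/49/(-11750) = -737347/49*(-1/11750) = 737347/575750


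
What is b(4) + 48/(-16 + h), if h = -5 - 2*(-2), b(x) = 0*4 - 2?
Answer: -82/17 ≈ -4.8235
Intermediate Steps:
b(x) = -2 (b(x) = 0 - 2 = -2)
h = -1 (h = -5 + 4 = -1)
b(4) + 48/(-16 + h) = -2 + 48/(-16 - 1) = -2 + 48/(-17) = -2 - 1/17*48 = -2 - 48/17 = -82/17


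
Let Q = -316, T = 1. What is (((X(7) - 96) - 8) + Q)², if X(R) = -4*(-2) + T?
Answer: 168921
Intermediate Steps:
X(R) = 9 (X(R) = -4*(-2) + 1 = 8 + 1 = 9)
(((X(7) - 96) - 8) + Q)² = (((9 - 96) - 8) - 316)² = ((-87 - 8) - 316)² = (-95 - 316)² = (-411)² = 168921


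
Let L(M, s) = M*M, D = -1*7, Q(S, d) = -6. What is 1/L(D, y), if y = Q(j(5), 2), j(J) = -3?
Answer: 1/49 ≈ 0.020408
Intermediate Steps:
y = -6
D = -7
L(M, s) = M²
1/L(D, y) = 1/((-7)²) = 1/49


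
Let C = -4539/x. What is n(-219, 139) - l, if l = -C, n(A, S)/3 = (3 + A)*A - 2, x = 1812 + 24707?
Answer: 3763200675/26519 ≈ 1.4191e+5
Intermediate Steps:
x = 26519
C = -4539/26519 ≈ -0.17116
n(A, S) = -6 + 3*A*(3 + A) (n(A, S) = 3*((3 + A)*A - 2) = 3*(A*(3 + A) - 2) = 3*(-2 + A*(3 + A)) = -6 + 3*A*(3 + A))
l = 4539/26519 (l = -1*(-4539/26519) = 4539/26519 ≈ 0.17116)
n(-219, 139) - l = (-6 + 3*(-219)**2 + 9*(-219)) - 1*4539/26519 = (-6 + 3*47961 - 1971) - 4539/26519 = (-6 + 143883 - 1971) - 4539/26519 = 141906 - 4539/26519 = 3763200675/26519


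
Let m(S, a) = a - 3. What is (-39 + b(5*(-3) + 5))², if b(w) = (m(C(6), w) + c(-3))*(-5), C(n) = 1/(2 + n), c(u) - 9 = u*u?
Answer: 4096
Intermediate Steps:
c(u) = 9 + u² (c(u) = 9 + u*u = 9 + u²)
m(S, a) = -3 + a
b(w) = -75 - 5*w (b(w) = ((-3 + w) + (9 + (-3)²))*(-5) = ((-3 + w) + (9 + 9))*(-5) = ((-3 + w) + 18)*(-5) = (15 + w)*(-5) = -75 - 5*w)
(-39 + b(5*(-3) + 5))² = (-39 + (-75 - 5*(5*(-3) + 5)))² = (-39 + (-75 - 5*(-15 + 5)))² = (-39 + (-75 - 5*(-10)))² = (-39 + (-75 + 50))² = (-39 - 25)² = (-64)² = 4096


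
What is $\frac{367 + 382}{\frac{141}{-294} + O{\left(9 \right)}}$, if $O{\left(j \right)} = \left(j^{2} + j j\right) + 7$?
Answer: $\frac{73402}{16515} \approx 4.4446$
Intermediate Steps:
$O{\left(j \right)} = 7 + 2 j^{2}$ ($O{\left(j \right)} = \left(j^{2} + j^{2}\right) + 7 = 2 j^{2} + 7 = 7 + 2 j^{2}$)
$\frac{367 + 382}{\frac{141}{-294} + O{\left(9 \right)}} = \frac{367 + 382}{\frac{141}{-294} + \left(7 + 2 \cdot 9^{2}\right)} = \frac{749}{141 \left(- \frac{1}{294}\right) + \left(7 + 2 \cdot 81\right)} = \frac{749}{- \frac{47}{98} + \left(7 + 162\right)} = \frac{749}{- \frac{47}{98} + 169} = \frac{749}{\frac{16515}{98}} = 749 \cdot \frac{98}{16515} = \frac{73402}{16515}$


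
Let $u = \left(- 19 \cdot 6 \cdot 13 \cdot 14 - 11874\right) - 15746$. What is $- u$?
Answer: $48368$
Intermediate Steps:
$u = -48368$ ($u = \left(\left(-19\right) 78 \cdot 14 - 11874\right) - 15746 = \left(\left(-1482\right) 14 - 11874\right) - 15746 = \left(-20748 - 11874\right) - 15746 = -32622 - 15746 = -48368$)
$- u = \left(-1\right) \left(-48368\right) = 48368$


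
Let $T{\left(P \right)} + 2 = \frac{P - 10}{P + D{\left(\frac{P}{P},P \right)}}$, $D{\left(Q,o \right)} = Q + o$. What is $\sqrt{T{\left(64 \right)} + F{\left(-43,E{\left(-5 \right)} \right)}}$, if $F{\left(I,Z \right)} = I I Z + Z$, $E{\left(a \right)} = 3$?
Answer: $\frac{\sqrt{10259026}}{43} \approx 74.488$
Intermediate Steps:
$F{\left(I,Z \right)} = Z + Z I^{2}$ ($F{\left(I,Z \right)} = I^{2} Z + Z = Z I^{2} + Z = Z + Z I^{2}$)
$T{\left(P \right)} = -2 + \frac{-10 + P}{1 + 2 P}$ ($T{\left(P \right)} = -2 + \frac{P - 10}{P + \left(\frac{P}{P} + P\right)} = -2 + \frac{-10 + P}{P + \left(1 + P\right)} = -2 + \frac{-10 + P}{1 + 2 P}$)
$\sqrt{T{\left(64 \right)} + F{\left(-43,E{\left(-5 \right)} \right)}} = \sqrt{\frac{3 \left(-4 - 64\right)}{1 + 2 \cdot 64} + 3 \left(1 + \left(-43\right)^{2}\right)} = \sqrt{\frac{3 \left(-4 - 64\right)}{1 + 128} + 3 \left(1 + 1849\right)} = \sqrt{3 \cdot \frac{1}{129} \left(-68\right) + 3 \cdot 1850} = \sqrt{3 \cdot \frac{1}{129} \left(-68\right) + 5550} = \sqrt{- \frac{68}{43} + 5550} = \sqrt{\frac{238582}{43}} = \frac{\sqrt{10259026}}{43}$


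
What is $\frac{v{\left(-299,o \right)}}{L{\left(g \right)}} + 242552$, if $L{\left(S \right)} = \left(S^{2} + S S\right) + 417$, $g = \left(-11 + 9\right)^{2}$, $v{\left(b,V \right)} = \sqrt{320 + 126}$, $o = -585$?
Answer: $242552 + \frac{\sqrt{446}}{449} \approx 2.4255 \cdot 10^{5}$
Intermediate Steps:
$v{\left(b,V \right)} = \sqrt{446}$
$g = 4$ ($g = \left(-2\right)^{2} = 4$)
$L{\left(S \right)} = 417 + 2 S^{2}$ ($L{\left(S \right)} = \left(S^{2} + S^{2}\right) + 417 = 2 S^{2} + 417 = 417 + 2 S^{2}$)
$\frac{v{\left(-299,o \right)}}{L{\left(g \right)}} + 242552 = \frac{\sqrt{446}}{417 + 2 \cdot 4^{2}} + 242552 = \frac{\sqrt{446}}{417 + 2 \cdot 16} + 242552 = \frac{\sqrt{446}}{417 + 32} + 242552 = \frac{\sqrt{446}}{449} + 242552 = 242552 + \frac{\sqrt{446}}{449}$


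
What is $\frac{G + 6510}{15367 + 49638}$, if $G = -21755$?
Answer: $- \frac{3049}{13001} \approx -0.23452$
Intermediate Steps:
$\frac{G + 6510}{15367 + 49638} = \frac{-21755 + 6510}{15367 + 49638} = - \frac{15245}{65005} = \left(-15245\right) \frac{1}{65005} = - \frac{3049}{13001}$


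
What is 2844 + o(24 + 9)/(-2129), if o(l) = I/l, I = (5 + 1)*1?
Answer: 66603634/23419 ≈ 2844.0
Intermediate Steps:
I = 6 (I = 6*1 = 6)
o(l) = 6/l
2844 + o(24 + 9)/(-2129) = 2844 + (6/(24 + 9))/(-2129) = 2844 + (6/33)*(-1/2129) = 2844 + (6*(1/33))*(-1/2129) = 2844 + (2/11)*(-1/2129) = 2844 - 2/23419 = 66603634/23419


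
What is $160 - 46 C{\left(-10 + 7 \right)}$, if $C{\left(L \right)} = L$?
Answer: $298$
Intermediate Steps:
$160 - 46 C{\left(-10 + 7 \right)} = 160 - 46 \left(-10 + 7\right) = 160 - -138 = 160 + 138 = 298$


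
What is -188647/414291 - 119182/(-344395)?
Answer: -15593053603/142679748945 ≈ -0.10929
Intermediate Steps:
-188647/414291 - 119182/(-344395) = -188647*1/414291 - 119182*(-1/344395) = -188647/414291 + 119182/344395 = -15593053603/142679748945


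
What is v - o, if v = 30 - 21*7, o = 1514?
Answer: -1631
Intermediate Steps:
v = -117 (v = 30 - 147 = -117)
v - o = -117 - 1*1514 = -117 - 1514 = -1631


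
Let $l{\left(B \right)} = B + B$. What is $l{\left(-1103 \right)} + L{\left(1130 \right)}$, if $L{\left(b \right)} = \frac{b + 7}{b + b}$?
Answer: $- \frac{4984423}{2260} \approx -2205.5$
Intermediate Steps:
$L{\left(b \right)} = \frac{7 + b}{2 b}$
$l{\left(B \right)} = 2 B$
$l{\left(-1103 \right)} + L{\left(1130 \right)} = 2 \left(-1103\right) + \frac{7 + 1130}{2 \cdot 1130} = -2206 + \frac{1}{2} \cdot \frac{1}{1130} \cdot 1137 = -2206 + \frac{1137}{2260} = - \frac{4984423}{2260}$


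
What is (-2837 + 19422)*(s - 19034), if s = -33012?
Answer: -863182910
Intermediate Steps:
(-2837 + 19422)*(s - 19034) = (-2837 + 19422)*(-33012 - 19034) = 16585*(-52046) = -863182910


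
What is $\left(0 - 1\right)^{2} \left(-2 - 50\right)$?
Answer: $-52$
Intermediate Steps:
$\left(0 - 1\right)^{2} \left(-2 - 50\right) = \left(-1\right)^{2} \left(-52\right) = 1 \left(-52\right) = -52$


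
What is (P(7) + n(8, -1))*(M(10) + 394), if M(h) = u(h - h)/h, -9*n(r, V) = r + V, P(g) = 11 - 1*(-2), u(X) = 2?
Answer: 4818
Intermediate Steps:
P(g) = 13 (P(g) = 11 + 2 = 13)
n(r, V) = -V/9 - r/9 (n(r, V) = -(r + V)/9 = -(V + r)/9 = -V/9 - r/9)
M(h) = 2/h
(P(7) + n(8, -1))*(M(10) + 394) = (13 + (-⅑*(-1) - ⅑*8))*(2/10 + 394) = (13 + (⅑ - 8/9))*(2*(⅒) + 394) = (13 - 7/9)*(⅕ + 394) = (110/9)*(1971/5) = 4818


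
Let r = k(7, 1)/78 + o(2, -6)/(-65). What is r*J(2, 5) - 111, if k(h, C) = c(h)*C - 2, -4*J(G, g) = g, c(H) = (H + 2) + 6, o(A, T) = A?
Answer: -34685/312 ≈ -111.17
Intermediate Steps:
c(H) = 8 + H (c(H) = (2 + H) + 6 = 8 + H)
J(G, g) = -g/4
k(h, C) = -2 + C*(8 + h) (k(h, C) = (8 + h)*C - 2 = C*(8 + h) - 2 = -2 + C*(8 + h))
r = 53/390 (r = (-2 + 1*(8 + 7))/78 + 2/(-65) = (-2 + 1*15)*(1/78) + 2*(-1/65) = (-2 + 15)*(1/78) - 2/65 = 13*(1/78) - 2/65 = ⅙ - 2/65 = 53/390 ≈ 0.13590)
r*J(2, 5) - 111 = 53*(-¼*5)/390 - 111 = (53/390)*(-5/4) - 111 = -53/312 - 111 = -34685/312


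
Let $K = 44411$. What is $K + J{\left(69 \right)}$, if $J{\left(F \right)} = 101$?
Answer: $44512$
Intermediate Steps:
$K + J{\left(69 \right)} = 44411 + 101 = 44512$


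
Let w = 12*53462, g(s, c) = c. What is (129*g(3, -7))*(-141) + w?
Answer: 768867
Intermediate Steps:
w = 641544
(129*g(3, -7))*(-141) + w = (129*(-7))*(-141) + 641544 = -903*(-141) + 641544 = 127323 + 641544 = 768867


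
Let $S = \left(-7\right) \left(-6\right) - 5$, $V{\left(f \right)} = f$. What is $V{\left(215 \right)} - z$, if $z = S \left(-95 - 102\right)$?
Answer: $7504$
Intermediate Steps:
$S = 37$ ($S = 42 - 5 = 37$)
$z = -7289$ ($z = 37 \left(-95 - 102\right) = 37 \left(-197\right) = -7289$)
$V{\left(215 \right)} - z = 215 - -7289 = 215 + 7289 = 7504$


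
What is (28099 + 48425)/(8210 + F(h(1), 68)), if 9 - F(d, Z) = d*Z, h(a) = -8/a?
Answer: 25508/2921 ≈ 8.7326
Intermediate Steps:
F(d, Z) = 9 - Z*d (F(d, Z) = 9 - d*Z = 9 - Z*d)
(28099 + 48425)/(8210 + F(h(1), 68)) = (28099 + 48425)/(8210 + (9 - 1*68*(-8/1))) = 76524/(8210 + (9 - 1*68*(-8*1))) = 76524/(8210 + (9 - 1*68*(-8))) = 76524/(8210 + (9 + 544)) = 76524/(8210 + 553) = 76524/8763 = 76524*(1/8763) = 25508/2921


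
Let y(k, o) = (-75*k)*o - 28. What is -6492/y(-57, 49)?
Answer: -6492/209447 ≈ -0.030996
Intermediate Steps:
y(k, o) = -28 - 75*k*o (y(k, o) = -75*k*o - 28 = -28 - 75*k*o)
-6492/y(-57, 49) = -6492/(-28 - 75*(-57)*49) = -6492/(-28 + 209475) = -6492/209447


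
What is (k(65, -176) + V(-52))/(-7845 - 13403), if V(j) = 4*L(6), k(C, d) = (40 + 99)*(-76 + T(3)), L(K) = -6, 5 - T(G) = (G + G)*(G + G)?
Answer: 14897/21248 ≈ 0.70110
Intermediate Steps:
T(G) = 5 - 4*G**2 (T(G) = 5 - (G + G)*(G + G) = 5 - 2*G*2*G = 5 - 4*G**2)
k(C, d) = -14873 (k(C, d) = (40 + 99)*(-76 + (5 - 4*3**2)) = 139*(-76 + (5 - 4*9)) = 139*(-76 + (5 - 36)) = 139*(-76 - 31) = 139*(-107) = -14873)
V(j) = -24 (V(j) = 4*(-6) = -24)
(k(65, -176) + V(-52))/(-7845 - 13403) = (-14873 - 24)/(-7845 - 13403) = -14897/(-21248) = -14897*(-1/21248) = 14897/21248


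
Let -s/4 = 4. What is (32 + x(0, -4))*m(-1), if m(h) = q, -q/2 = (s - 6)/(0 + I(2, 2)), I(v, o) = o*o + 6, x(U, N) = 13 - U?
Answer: 198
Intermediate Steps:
s = -16 (s = -4*4 = -16)
I(v, o) = 6 + o² (I(v, o) = o² + 6 = 6 + o²)
q = 22/5 (q = -2*(-16 - 6)/(0 + (6 + 2²)) = -(-44)/(0 + (6 + 4)) = -(-44)/(0 + 10) = -(-44)/10 = -2*(-11/5) = 22/5 ≈ 4.4000)
m(h) = 22/5
(32 + x(0, -4))*m(-1) = (32 + (13 - 1*0))*(22/5) = (32 + (13 + 0))*(22/5) = (32 + 13)*(22/5) = 45*(22/5) = 198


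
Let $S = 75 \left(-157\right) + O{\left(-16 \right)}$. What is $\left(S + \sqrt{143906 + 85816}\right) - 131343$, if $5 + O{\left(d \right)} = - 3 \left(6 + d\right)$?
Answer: $-143093 + \sqrt{229722} \approx -1.4261 \cdot 10^{5}$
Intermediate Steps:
$O{\left(d \right)} = -23 - 3 d$ ($O{\left(d \right)} = -5 - 3 \left(6 + d\right) = -5 - \left(18 + 3 d\right) = -23 - 3 d$)
$S = -11750$ ($S = 75 \left(-157\right) - -25 = -11775 + \left(-23 + 48\right) = -11775 + 25 = -11750$)
$\left(S + \sqrt{143906 + 85816}\right) - 131343 = \left(-11750 + \sqrt{143906 + 85816}\right) - 131343 = \left(-11750 + \sqrt{229722}\right) - 131343 = -143093 + \sqrt{229722}$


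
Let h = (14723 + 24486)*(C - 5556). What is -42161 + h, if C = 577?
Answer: -195263772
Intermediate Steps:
h = -195221611 (h = (14723 + 24486)*(577 - 5556) = 39209*(-4979) = -195221611)
-42161 + h = -42161 - 195221611 = -195263772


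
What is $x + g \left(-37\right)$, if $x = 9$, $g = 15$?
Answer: $-546$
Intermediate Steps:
$x + g \left(-37\right) = 9 + 15 \left(-37\right) = 9 - 555 = -546$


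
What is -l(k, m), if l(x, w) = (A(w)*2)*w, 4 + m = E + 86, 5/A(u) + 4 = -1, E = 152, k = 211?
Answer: 468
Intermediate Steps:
A(u) = -1 (A(u) = 5/(-4 - 1) = 5/(-5) = 5*(-⅕) = -1)
m = 234 (m = -4 + (152 + 86) = -4 + 238 = 234)
l(x, w) = -2*w (l(x, w) = (-1*2)*w = -2*w)
-l(k, m) = -(-2)*234 = -1*(-468) = 468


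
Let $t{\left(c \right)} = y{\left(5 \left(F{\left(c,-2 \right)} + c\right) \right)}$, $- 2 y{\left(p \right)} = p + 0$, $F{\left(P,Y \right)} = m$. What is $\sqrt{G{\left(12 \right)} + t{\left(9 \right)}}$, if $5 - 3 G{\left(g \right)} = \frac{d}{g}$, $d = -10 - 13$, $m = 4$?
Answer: $\frac{i \sqrt{1087}}{6} \approx 5.4949 i$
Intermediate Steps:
$F{\left(P,Y \right)} = 4$
$y{\left(p \right)} = - \frac{p}{2}$ ($y{\left(p \right)} = - \frac{p + 0}{2} = - \frac{p}{2}$)
$t{\left(c \right)} = -10 - \frac{5 c}{2}$ ($t{\left(c \right)} = - \frac{5 \left(4 + c\right)}{2} = - \frac{20 + 5 c}{2} = -10 - \frac{5 c}{2}$)
$d = -23$ ($d = -10 - 13 = -23$)
$G{\left(g \right)} = \frac{5}{3} + \frac{23}{3 g}$ ($G{\left(g \right)} = \frac{5}{3} - \frac{\left(-23\right) \frac{1}{g}}{3} = \frac{5}{3} + \frac{23}{3 g}$)
$\sqrt{G{\left(12 \right)} + t{\left(9 \right)}} = \sqrt{\frac{23 + 5 \cdot 12}{3 \cdot 12} - \frac{65}{2}} = \sqrt{\frac{1}{3} \cdot \frac{1}{12} \left(23 + 60\right) - \frac{65}{2}} = \sqrt{\frac{1}{3} \cdot \frac{1}{12} \cdot 83 - \frac{65}{2}} = \sqrt{\frac{83}{36} - \frac{65}{2}} = \sqrt{- \frac{1087}{36}} = \frac{i \sqrt{1087}}{6}$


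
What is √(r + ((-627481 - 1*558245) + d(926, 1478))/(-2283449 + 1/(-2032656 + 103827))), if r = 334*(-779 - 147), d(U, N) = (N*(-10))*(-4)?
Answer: I*√1499915717020227073830078940907/2202191325611 ≈ 556.13*I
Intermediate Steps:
d(U, N) = 40*N (d(U, N) = -10*N*(-4) = 40*N)
r = -309284 (r = 334*(-926) = -309284)
√(r + ((-627481 - 1*558245) + d(926, 1478))/(-2283449 + 1/(-2032656 + 103827))) = √(-309284 + ((-627481 - 1*558245) + 40*1478)/(-2283449 + 1/(-2032656 + 103827))) = √(-309284 + ((-627481 - 558245) + 59120)/(-2283449 + 1/(-1928829))) = √(-309284 + (-1185726 + 59120)/(-2283449 - 1/1928829)) = √(-309284 - 1126606/(-4404382651222/1928829)) = √(-309284 - 1126606*(-1928829/4404382651222)) = √(-309284 + 1086515162187/2202191325611) = √(-681101455435110337/2202191325611) = I*√1499915717020227073830078940907/2202191325611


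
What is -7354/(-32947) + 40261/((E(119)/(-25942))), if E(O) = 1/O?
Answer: -4094971183480012/32947 ≈ -1.2429e+11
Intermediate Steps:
-7354/(-32947) + 40261/((E(119)/(-25942))) = -7354/(-32947) + 40261/((1/(119*(-25942)))) = -7354*(-1/32947) + 40261/(((1/119)*(-1/25942))) = 7354/32947 + 40261/(-1/3087098) = 7354/32947 + 40261*(-3087098) = 7354/32947 - 124289652578 = -4094971183480012/32947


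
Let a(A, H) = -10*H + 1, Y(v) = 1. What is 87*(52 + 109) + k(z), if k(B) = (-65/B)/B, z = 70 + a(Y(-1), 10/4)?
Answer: 29638747/2116 ≈ 14007.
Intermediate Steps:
a(A, H) = 1 - 10*H
z = 46 (z = 70 + (1 - 100/4) = 70 + (1 - 10*5/2) = 70 + (1 - 25) = 70 - 24 = 46)
k(B) = -65/B²
87*(52 + 109) + k(z) = 87*(52 + 109) - 65/46² = 87*161 - 65*1/2116 = 14007 - 65/2116 = 29638747/2116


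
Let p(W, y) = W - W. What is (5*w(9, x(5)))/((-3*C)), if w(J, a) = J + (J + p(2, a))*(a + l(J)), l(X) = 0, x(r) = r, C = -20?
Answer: 9/2 ≈ 4.5000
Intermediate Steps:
p(W, y) = 0
w(J, a) = J + J*a (w(J, a) = J + (J + 0)*(a + 0) = J + J*a)
(5*w(9, x(5)))/((-3*C)) = (5*(9*(1 + 5)))/((-3*(-20))) = (5*(9*6))/60 = (5*54)*(1/60) = 270*(1/60) = 9/2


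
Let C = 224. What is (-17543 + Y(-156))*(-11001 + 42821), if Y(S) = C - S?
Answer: -546126660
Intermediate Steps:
Y(S) = 224 - S
(-17543 + Y(-156))*(-11001 + 42821) = (-17543 + (224 - 1*(-156)))*(-11001 + 42821) = (-17543 + (224 + 156))*31820 = (-17543 + 380)*31820 = -17163*31820 = -546126660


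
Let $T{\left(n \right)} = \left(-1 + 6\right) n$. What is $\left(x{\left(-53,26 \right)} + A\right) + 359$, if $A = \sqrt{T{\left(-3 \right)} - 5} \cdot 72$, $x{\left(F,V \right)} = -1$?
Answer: $358 + 144 i \sqrt{5} \approx 358.0 + 321.99 i$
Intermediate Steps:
$T{\left(n \right)} = 5 n$
$A = 144 i \sqrt{5}$ ($A = \sqrt{5 \left(-3\right) - 5} \cdot 72 = \sqrt{-15 - 5} \cdot 72 = \sqrt{-20} \cdot 72 = 2 i \sqrt{5} \cdot 72 = 144 i \sqrt{5} \approx 321.99 i$)
$\left(x{\left(-53,26 \right)} + A\right) + 359 = \left(-1 + 144 i \sqrt{5}\right) + 359 = 358 + 144 i \sqrt{5}$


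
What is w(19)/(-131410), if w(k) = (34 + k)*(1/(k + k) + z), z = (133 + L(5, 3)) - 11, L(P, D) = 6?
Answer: -51569/998716 ≈ -0.051635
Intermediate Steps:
z = 128 (z = (133 + 6) - 11 = 139 - 11 = 128)
w(k) = (34 + k)*(128 + 1/(2*k)) (w(k) = (34 + k)*(1/(k + k) + 128) = (34 + k)*(1/(2*k) + 128) = (34 + k)*(128 + 1/(2*k)))
w(19)/(-131410) = (8705/2 + 17/19 + 128*19)/(-131410) = (8705/2 + 17*(1/19) + 2432)*(-1/131410) = (8705/2 + 17/19 + 2432)*(-1/131410) = (257845/38)*(-1/131410) = -51569/998716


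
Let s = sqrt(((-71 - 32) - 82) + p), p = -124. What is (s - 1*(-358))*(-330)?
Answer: -118140 - 330*I*sqrt(309) ≈ -1.1814e+5 - 5800.9*I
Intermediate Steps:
s = I*sqrt(309) (s = sqrt(((-71 - 32) - 82) - 124) = sqrt((-103 - 82) - 124) = sqrt(-185 - 124) = sqrt(-309) = I*sqrt(309) ≈ 17.578*I)
(s - 1*(-358))*(-330) = (I*sqrt(309) - 1*(-358))*(-330) = (I*sqrt(309) + 358)*(-330) = (358 + I*sqrt(309))*(-330) = -118140 - 330*I*sqrt(309)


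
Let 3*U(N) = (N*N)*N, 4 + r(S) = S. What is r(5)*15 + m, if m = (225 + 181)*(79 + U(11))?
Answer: 636653/3 ≈ 2.1222e+5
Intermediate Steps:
r(S) = -4 + S
U(N) = N**3/3 (U(N) = ((N*N)*N)/3 = (N**2*N)/3 = N**3/3)
m = 636608/3 (m = (225 + 181)*(79 + (1/3)*11**3) = 406*(79 + (1/3)*1331) = 406*(79 + 1331/3) = 406*(1568/3) = 636608/3 ≈ 2.1220e+5)
r(5)*15 + m = (-4 + 5)*15 + 636608/3 = 1*15 + 636608/3 = 15 + 636608/3 = 636653/3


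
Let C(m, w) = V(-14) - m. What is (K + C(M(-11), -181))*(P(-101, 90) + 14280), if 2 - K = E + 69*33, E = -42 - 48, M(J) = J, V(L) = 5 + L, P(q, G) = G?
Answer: -31369710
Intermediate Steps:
E = -90
C(m, w) = -9 - m (C(m, w) = (5 - 14) - m = -9 - m)
K = -2185 (K = 2 - (-90 + 69*33) = 2 - (-90 + 2277) = 2 - 1*2187 = 2 - 2187 = -2185)
(K + C(M(-11), -181))*(P(-101, 90) + 14280) = (-2185 + (-9 - 1*(-11)))*(90 + 14280) = (-2185 + (-9 + 11))*14370 = (-2185 + 2)*14370 = -2183*14370 = -31369710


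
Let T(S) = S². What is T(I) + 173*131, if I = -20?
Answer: 23063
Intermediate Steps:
T(I) + 173*131 = (-20)² + 173*131 = 400 + 22663 = 23063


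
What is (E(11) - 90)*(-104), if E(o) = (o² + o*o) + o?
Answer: -16952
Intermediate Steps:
E(o) = o + 2*o² (E(o) = (o² + o²) + o = 2*o² + o = o + 2*o²)
(E(11) - 90)*(-104) = (11*(1 + 2*11) - 90)*(-104) = (11*(1 + 22) - 90)*(-104) = (11*23 - 90)*(-104) = (253 - 90)*(-104) = 163*(-104) = -16952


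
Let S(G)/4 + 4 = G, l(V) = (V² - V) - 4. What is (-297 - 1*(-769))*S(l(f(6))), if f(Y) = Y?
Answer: 41536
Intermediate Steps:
l(V) = -4 + V² - V
S(G) = -16 + 4*G
(-297 - 1*(-769))*S(l(f(6))) = (-297 - 1*(-769))*(-16 + 4*(-4 + 6² - 1*6)) = (-297 + 769)*(-16 + 4*(-4 + 36 - 6)) = 472*(-16 + 4*26) = 472*(-16 + 104) = 472*88 = 41536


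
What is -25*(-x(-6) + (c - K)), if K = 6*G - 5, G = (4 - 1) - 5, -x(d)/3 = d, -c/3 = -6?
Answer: -425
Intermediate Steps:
c = 18 (c = -3*(-6) = 18)
x(d) = -3*d
G = -2 (G = 3 - 5 = -2)
K = -17 (K = 6*(-2) - 5 = -12 - 5 = -17)
-25*(-x(-6) + (c - K)) = -25*(-(-3)*(-6) + (18 - 1*(-17))) = -25*(-1*18 + (18 + 17)) = -25*(-18 + 35) = -25*17 = -425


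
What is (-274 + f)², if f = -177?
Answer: 203401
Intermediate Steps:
(-274 + f)² = (-274 - 177)² = (-451)² = 203401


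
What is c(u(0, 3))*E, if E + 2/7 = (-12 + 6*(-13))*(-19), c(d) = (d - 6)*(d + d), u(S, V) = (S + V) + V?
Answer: 0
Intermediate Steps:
u(S, V) = S + 2*V
c(d) = 2*d*(-6 + d) (c(d) = (-6 + d)*(2*d) = 2*d*(-6 + d))
E = 11968/7 (E = -2/7 + (-12 + 6*(-13))*(-19) = -2/7 + (-12 - 78)*(-19) = -2/7 - 90*(-19) = -2/7 + 1710 = 11968/7 ≈ 1709.7)
c(u(0, 3))*E = (2*(0 + 2*3)*(-6 + (0 + 2*3)))*(11968/7) = (2*(0 + 6)*(-6 + (0 + 6)))*(11968/7) = (2*6*(-6 + 6))*(11968/7) = (2*6*0)*(11968/7) = 0*(11968/7) = 0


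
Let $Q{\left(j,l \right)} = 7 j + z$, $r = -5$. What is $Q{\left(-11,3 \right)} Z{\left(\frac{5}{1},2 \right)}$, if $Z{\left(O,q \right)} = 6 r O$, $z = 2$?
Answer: $11250$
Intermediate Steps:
$Q{\left(j,l \right)} = 2 + 7 j$ ($Q{\left(j,l \right)} = 7 j + 2 = 2 + 7 j$)
$Z{\left(O,q \right)} = - 30 O$ ($Z{\left(O,q \right)} = 6 \left(-5\right) O = - 30 O$)
$Q{\left(-11,3 \right)} Z{\left(\frac{5}{1},2 \right)} = \left(2 + 7 \left(-11\right)\right) \left(- 30 \cdot \frac{5}{1}\right) = \left(2 - 77\right) \left(- 30 \cdot 5 \cdot 1\right) = - 75 \left(\left(-30\right) 5\right) = \left(-75\right) \left(-150\right) = 11250$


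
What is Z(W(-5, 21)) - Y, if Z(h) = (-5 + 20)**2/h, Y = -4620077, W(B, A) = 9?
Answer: 4620102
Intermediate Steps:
Z(h) = 225/h (Z(h) = 15**2/h = 225/h)
Z(W(-5, 21)) - Y = 225/9 - 1*(-4620077) = 225*(1/9) + 4620077 = 25 + 4620077 = 4620102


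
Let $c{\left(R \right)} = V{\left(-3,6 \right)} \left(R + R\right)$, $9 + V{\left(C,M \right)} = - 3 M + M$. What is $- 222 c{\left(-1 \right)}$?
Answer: $-9324$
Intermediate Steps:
$V{\left(C,M \right)} = -9 - 2 M$ ($V{\left(C,M \right)} = -9 + \left(- 3 M + M\right) = -9 - 2 M$)
$c{\left(R \right)} = - 42 R$ ($c{\left(R \right)} = \left(-9 - 12\right) \left(R + R\right) = \left(-9 - 12\right) 2 R = - 21 \cdot 2 R = - 42 R$)
$- 222 c{\left(-1 \right)} = - 222 \left(\left(-42\right) \left(-1\right)\right) = \left(-222\right) 42 = -9324$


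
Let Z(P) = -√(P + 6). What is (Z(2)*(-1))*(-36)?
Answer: -72*√2 ≈ -101.82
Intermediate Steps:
Z(P) = -√(6 + P)
(Z(2)*(-1))*(-36) = (-√(6 + 2)*(-1))*(-36) = (-√8*(-1))*(-36) = (-2*√2*(-1))*(-36) = (2*√2)*(-36) = -72*√2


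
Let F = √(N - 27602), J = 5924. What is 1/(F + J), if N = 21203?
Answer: 5924/35100175 - 9*I*√79/35100175 ≈ 0.00016877 - 2.279e-6*I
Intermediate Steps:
F = 9*I*√79 (F = √(21203 - 27602) = √(-6399) = 9*I*√79 ≈ 79.994*I)
1/(F + J) = 1/(9*I*√79 + 5924) = 1/(5924 + 9*I*√79)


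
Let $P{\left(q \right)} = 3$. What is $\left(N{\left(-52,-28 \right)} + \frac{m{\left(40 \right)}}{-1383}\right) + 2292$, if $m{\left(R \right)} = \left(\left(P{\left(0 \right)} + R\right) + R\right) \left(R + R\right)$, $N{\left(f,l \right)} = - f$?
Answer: $\frac{3235112}{1383} \approx 2339.2$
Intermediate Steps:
$m{\left(R \right)} = 2 R \left(3 + 2 R\right)$ ($m{\left(R \right)} = \left(\left(3 + R\right) + R\right) \left(R + R\right) = \left(3 + 2 R\right) 2 R = 2 R \left(3 + 2 R\right)$)
$\left(N{\left(-52,-28 \right)} + \frac{m{\left(40 \right)}}{-1383}\right) + 2292 = \left(\left(-1\right) \left(-52\right) + \frac{2 \cdot 40 \left(3 + 2 \cdot 40\right)}{-1383}\right) + 2292 = \left(52 + 2 \cdot 40 \left(3 + 80\right) \left(- \frac{1}{1383}\right)\right) + 2292 = \left(52 + 2 \cdot 40 \cdot 83 \left(- \frac{1}{1383}\right)\right) + 2292 = \left(52 + 6640 \left(- \frac{1}{1383}\right)\right) + 2292 = \left(52 - \frac{6640}{1383}\right) + 2292 = \frac{65276}{1383} + 2292 = \frac{3235112}{1383}$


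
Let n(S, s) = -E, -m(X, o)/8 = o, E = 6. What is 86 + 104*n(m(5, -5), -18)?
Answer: -538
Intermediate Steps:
m(X, o) = -8*o
n(S, s) = -6 (n(S, s) = -1*6 = -6)
86 + 104*n(m(5, -5), -18) = 86 + 104*(-6) = 86 - 624 = -538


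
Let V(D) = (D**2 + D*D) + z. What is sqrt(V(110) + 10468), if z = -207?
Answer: 3*sqrt(3829) ≈ 185.64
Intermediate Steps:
V(D) = -207 + 2*D**2 (V(D) = (D**2 + D*D) - 207 = (D**2 + D**2) - 207 = 2*D**2 - 207 = -207 + 2*D**2)
sqrt(V(110) + 10468) = sqrt((-207 + 2*110**2) + 10468) = sqrt((-207 + 2*12100) + 10468) = sqrt((-207 + 24200) + 10468) = sqrt(23993 + 10468) = sqrt(34461) = 3*sqrt(3829)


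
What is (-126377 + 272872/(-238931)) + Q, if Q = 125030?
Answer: -322112929/238931 ≈ -1348.1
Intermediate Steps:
(-126377 + 272872/(-238931)) + Q = (-126377 + 272872/(-238931)) + 125030 = (-126377 + 272872*(-1/238931)) + 125030 = (-126377 - 272872/238931) + 125030 = -30195655859/238931 + 125030 = -322112929/238931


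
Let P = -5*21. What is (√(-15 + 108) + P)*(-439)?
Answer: 46095 - 439*√93 ≈ 41861.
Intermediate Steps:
P = -105
(√(-15 + 108) + P)*(-439) = (√(-15 + 108) - 105)*(-439) = (√93 - 105)*(-439) = (-105 + √93)*(-439) = 46095 - 439*√93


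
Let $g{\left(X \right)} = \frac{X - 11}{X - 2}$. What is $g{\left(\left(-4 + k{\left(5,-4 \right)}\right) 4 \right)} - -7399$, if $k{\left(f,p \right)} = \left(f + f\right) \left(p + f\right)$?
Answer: $\frac{162791}{22} \approx 7399.6$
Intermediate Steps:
$k{\left(f,p \right)} = 2 f \left(f + p\right)$
$g{\left(X \right)} = \frac{-11 + X}{-2 + X}$
$g{\left(\left(-4 + k{\left(5,-4 \right)}\right) 4 \right)} - -7399 = \frac{-11 + \left(-4 + 2 \cdot 5 \left(5 - 4\right)\right) 4}{-2 + \left(-4 + 2 \cdot 5 \left(5 - 4\right)\right) 4} - -7399 = \frac{-11 + \left(-4 + 2 \cdot 5 \cdot 1\right) 4}{-2 + \left(-4 + 2 \cdot 5 \cdot 1\right) 4} + 7399 = \frac{-11 + \left(-4 + 10\right) 4}{-2 + \left(-4 + 10\right) 4} + 7399 = \frac{-11 + 6 \cdot 4}{-2 + 6 \cdot 4} + 7399 = \frac{-11 + 24}{-2 + 24} + 7399 = \frac{1}{22} \cdot 13 + 7399 = \frac{13}{22} + 7399 = \frac{162791}{22}$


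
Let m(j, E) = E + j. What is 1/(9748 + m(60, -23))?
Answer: 1/9785 ≈ 0.00010220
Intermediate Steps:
1/(9748 + m(60, -23)) = 1/(9748 + (-23 + 60)) = 1/(9748 + 37) = 1/9785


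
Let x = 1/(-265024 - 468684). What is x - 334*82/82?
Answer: -245058473/733708 ≈ -334.00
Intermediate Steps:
x = -1/733708 (x = 1/(-733708) = -1/733708 ≈ -1.3629e-6)
x - 334*82/82 = -1/733708 - 334*82/82 = -1/733708 - 334*82*(1/82) = -1/733708 - 334 = -245058473/733708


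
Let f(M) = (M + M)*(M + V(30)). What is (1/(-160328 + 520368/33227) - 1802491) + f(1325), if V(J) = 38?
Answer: 9638441795581165/5326698088 ≈ 1.8095e+6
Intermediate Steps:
f(M) = 2*M*(38 + M) (f(M) = (M + M)*(M + 38) = (2*M)*(38 + M) = 2*M*(38 + M))
(1/(-160328 + 520368/33227) - 1802491) + f(1325) = (1/(-160328 + 520368/33227) - 1802491) + 2*1325*(38 + 1325) = (1/(-160328 + 520368*(1/33227)) - 1802491) + 2*1325*1363 = (1/(-160328 + 520368/33227) - 1802491) + 3611950 = (1/(-5326698088/33227) - 1802491) + 3611950 = (-33227/5326698088 - 1802491) + 3611950 = -9601325363370435/5326698088 + 3611950 = 9638441795581165/5326698088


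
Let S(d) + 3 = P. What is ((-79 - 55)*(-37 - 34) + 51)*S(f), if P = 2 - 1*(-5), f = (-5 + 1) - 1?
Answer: 38260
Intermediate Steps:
f = -5 (f = -4 - 1 = -5)
P = 7 (P = 2 + 5 = 7)
S(d) = 4 (S(d) = -3 + 7 = 4)
((-79 - 55)*(-37 - 34) + 51)*S(f) = ((-79 - 55)*(-37 - 34) + 51)*4 = (-134*(-71) + 51)*4 = (9514 + 51)*4 = 9565*4 = 38260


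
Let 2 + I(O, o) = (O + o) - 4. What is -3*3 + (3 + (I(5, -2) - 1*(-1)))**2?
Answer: -8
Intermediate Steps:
I(O, o) = -6 + O + o (I(O, o) = -2 + ((O + o) - 4) = -2 + (-4 + O + o) = -6 + O + o)
-3*3 + (3 + (I(5, -2) - 1*(-1)))**2 = -3*3 + (3 + ((-6 + 5 - 2) - 1*(-1)))**2 = -9 + (3 + (-3 + 1))**2 = -9 + (3 - 2)**2 = -9 + 1**2 = -9 + 1 = -8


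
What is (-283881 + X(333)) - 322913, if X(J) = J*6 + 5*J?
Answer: -603131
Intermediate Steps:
X(J) = 11*J (X(J) = 6*J + 5*J = 11*J)
(-283881 + X(333)) - 322913 = (-283881 + 11*333) - 322913 = (-283881 + 3663) - 322913 = -280218 - 322913 = -603131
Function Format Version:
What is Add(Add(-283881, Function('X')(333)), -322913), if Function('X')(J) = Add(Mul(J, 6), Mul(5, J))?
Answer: -603131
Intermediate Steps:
Function('X')(J) = Mul(11, J) (Function('X')(J) = Add(Mul(6, J), Mul(5, J)) = Mul(11, J))
Add(Add(-283881, Function('X')(333)), -322913) = Add(Add(-283881, Mul(11, 333)), -322913) = Add(Add(-283881, 3663), -322913) = Add(-280218, -322913) = -603131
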